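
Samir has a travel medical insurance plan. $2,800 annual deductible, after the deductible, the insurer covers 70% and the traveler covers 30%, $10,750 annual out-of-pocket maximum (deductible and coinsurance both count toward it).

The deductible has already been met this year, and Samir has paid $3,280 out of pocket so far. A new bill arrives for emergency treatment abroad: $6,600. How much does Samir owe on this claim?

$1,980

The deductible is already satisfied, so the full bill goes to coinsurance.
Traveler's 30% share of $6,600 is $1,980.
Total out-of-pocket so far would be $3,280 + $1,980 = $5,260, below the $10,750 cap — no reduction.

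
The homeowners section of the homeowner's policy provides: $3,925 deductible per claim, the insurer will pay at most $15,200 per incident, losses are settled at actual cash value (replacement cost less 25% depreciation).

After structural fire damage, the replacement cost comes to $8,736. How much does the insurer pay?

$2,627

Actual cash value after 25% depreciation: $8,736 × 75% = $6,552.
Less the $3,925 deductible: $6,552 − $3,925 = $2,627.
$2,627 ≤ $15,200, so the limit doesn't bind; insurer pays $2,627.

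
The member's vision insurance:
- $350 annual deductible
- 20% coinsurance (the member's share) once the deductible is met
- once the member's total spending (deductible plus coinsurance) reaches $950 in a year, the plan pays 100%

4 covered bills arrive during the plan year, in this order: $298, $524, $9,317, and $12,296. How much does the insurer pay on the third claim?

$8,811.40

Claim 1 ($298): all of it applies to the deductible. Cost to member: $298. OOP to date $298. Insurer: $298 − $298 = $0.
Claim 2 ($524): $52 to deductible, leaving $472; coinsurance $472 × 20% = $94.40. Cost to member: $146.40. OOP to date $444.40. Insurer: $524 − $146.40 = $377.60.
Claim 3 ($9,317): deductible met; 20% of $9,317 = $1,863.40. Adding that to $444.40 gives $2,307.80, past the $950 cap; member pays only $950 − $444.40 = $505.60. Plan pays $9,317 − $505.60 = $8,811.40.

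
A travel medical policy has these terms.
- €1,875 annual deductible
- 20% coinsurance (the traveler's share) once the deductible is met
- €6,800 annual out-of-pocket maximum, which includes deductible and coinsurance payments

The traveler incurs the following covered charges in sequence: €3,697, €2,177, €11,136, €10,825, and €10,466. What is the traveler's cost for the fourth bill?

#1 (€3,697): deductible takes €1,875, €1,822 remains; 20% of €1,822 = €364.40. Cost to traveler: €2,239.40. OOP to date €2,239.40.
#2 (€2,177): deductible met; 20% of €2,177 = €435.40. Traveler owes €435.40 (running OOP €2,674.80).
#3 (€11,136): 20% coinsurance on €11,136 = €2,227.20. Traveler owes €2,227.20 (running OOP €4,902).
#4 (€10,825): 20% coinsurance on €10,825 = €2,165. Adding that to €4,902 gives €7,067, past the €6,800 cap; traveler pays only €6,800 − €4,902 = €1,898.

€1,898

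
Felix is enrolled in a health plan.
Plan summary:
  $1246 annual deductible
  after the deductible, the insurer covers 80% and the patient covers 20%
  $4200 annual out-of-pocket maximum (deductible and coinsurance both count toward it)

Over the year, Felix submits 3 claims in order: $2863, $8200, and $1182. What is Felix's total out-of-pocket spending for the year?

$3445.80

#1 ($2863): $1246 to deductible, leaving $1617; patient's 20% is $323.40. Patient owes $1569.40 (running OOP $1569.40).
#2 ($8200): deductible met; 20% of $8200 = $1640. Cost to patient: $1640. OOP to date $3209.40.
#3 ($1182): deductible met; 20% of $1182 = $236.40. Cost to patient: $236.40. OOP to date $3445.80.
Total paid by the patient: $1569.40 + $1640 + $236.40 = $3445.80.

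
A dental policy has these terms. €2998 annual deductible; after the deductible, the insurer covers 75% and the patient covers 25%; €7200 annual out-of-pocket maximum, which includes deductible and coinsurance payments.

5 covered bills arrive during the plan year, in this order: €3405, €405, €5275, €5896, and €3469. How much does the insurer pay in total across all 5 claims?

€11589

Bill 1, €3405: deductible takes €2998, €407 remains; 25% of €407 = €101.75. Patient pays €3099.75; OOP now €3099.75. Plan pays €3405 − €3099.75 = €305.25.
Bill 2, €405: 25% coinsurance on €405 = €101.25. Cost to patient: €101.25. OOP to date €3201. Insurer: €405 − €101.25 = €303.75.
Bill 3, €5275: 25% coinsurance on €5275 = €1318.75. Patient pays €1318.75; OOP now €4519.75. Insurer: €5275 − €1318.75 = €3956.25.
Bill 4, €5896: 25% coinsurance on €5896 = €1474. Cost to patient: €1474. OOP to date €5993.75. Insurer: €5896 − €1474 = €4422.
Bill 5, €3469: 25% coinsurance on €3469 = €867.25. Patient owes €867.25 (running OOP €6861). Insurer: €3469 − €867.25 = €2601.75.
Insurer total = bills − patient's total = €18450 − €6861 = €11589.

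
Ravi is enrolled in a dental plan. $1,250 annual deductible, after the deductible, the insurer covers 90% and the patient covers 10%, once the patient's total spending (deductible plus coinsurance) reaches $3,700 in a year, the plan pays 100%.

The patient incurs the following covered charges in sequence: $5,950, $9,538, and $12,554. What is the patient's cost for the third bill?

#1 ($5,950): $1,250 finishes the deductible; $4,700 goes to coinsurance; coinsurance $4,700 × 10% = $470. Cost to patient: $1,720. OOP to date $1,720.
#2 ($9,538): deductible already satisfied, so patient's share is 10% × $9,538 = $953.80. Patient pays $953.80; OOP now $2,673.80.
#3 ($12,554): 10% coinsurance on $12,554 = $1,255.40. OOP would hit $3,929.20 > $3,700, so the cap limits the patient to $3,700 − $2,673.80 = $1,026.20.

$1,026.20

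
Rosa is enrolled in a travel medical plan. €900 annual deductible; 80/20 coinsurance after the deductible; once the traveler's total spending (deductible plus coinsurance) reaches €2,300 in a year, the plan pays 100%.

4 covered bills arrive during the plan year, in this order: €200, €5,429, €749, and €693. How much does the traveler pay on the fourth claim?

Claim 1 (€200): fully absorbed by the deductible. Traveler pays €200; OOP now €200.
Claim 2 (€5,429): €700 finishes the deductible; €4,729 goes to coinsurance; traveler's 20% is €945.80. Traveler pays €1,645.80; OOP now €1,845.80.
Claim 3 (€749): deductible already satisfied, so traveler's share is 20% × €749 = €149.80. Traveler pays €149.80; OOP now €1,995.60.
Claim 4 (€693): deductible already satisfied, so traveler's share is 20% × €693 = €138.60. Cost to traveler: €138.60. OOP to date €2,134.20.

€138.60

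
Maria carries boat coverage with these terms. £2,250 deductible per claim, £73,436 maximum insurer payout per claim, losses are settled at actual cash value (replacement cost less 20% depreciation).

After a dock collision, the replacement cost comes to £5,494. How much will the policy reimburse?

£2,145.20

Actual cash value after 20% depreciation: £5,494 × 80% = £4,395.20.
After the deductible, £4,395.20 − £2,250 = £2,145.20 remains.
That's under the £73,436 cap, so the insurer reimburses the full £2,145.20.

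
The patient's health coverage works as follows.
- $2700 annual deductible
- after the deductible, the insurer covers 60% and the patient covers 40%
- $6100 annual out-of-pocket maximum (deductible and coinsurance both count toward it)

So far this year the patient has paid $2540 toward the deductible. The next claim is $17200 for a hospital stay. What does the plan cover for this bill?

$13640

Remaining deductible: $2700 − $2540 = $160.
That leaves $17200 − $160 = $17040 for coinsurance.
Patient's 40% share of $17040 is $6816.
So the patient owes $160 + $6816 = $6976 before any cap.
Adding $6976 to the $2540 already spent would give $9516, which exceeds the $6100 cap; the patient pays just $6100 − $2540 = $3560.
Insurer pays the balance: $17200 − $3560 = $13640.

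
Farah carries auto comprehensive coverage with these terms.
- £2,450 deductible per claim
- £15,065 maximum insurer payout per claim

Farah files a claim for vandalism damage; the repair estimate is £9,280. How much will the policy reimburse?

£6,830

Subtract the deductible: £9,280 − £2,450 = £6,830.
£6,830 is within the £15,065 limit, so the insurer pays £6,830.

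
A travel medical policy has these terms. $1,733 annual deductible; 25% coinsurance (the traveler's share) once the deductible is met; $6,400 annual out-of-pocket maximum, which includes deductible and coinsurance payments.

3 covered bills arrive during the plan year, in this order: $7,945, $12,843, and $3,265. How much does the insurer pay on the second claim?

$9,729

Claim 1 — $7,945: $1,733 to deductible, leaving $6,212; coinsurance $6,212 × 25% = $1,553. Cost to traveler: $3,286. OOP to date $3,286. Plan pays $7,945 − $3,286 = $4,659.
Claim 2 — $12,843: deductible already satisfied, so traveler's share is 25% × $12,843 = $3,210.75. Adding that to $3,286 gives $6,496.75, past the $6,400 cap; traveler pays only $6,400 − $3,286 = $3,114. Plan pays $12,843 − $3,114 = $9,729.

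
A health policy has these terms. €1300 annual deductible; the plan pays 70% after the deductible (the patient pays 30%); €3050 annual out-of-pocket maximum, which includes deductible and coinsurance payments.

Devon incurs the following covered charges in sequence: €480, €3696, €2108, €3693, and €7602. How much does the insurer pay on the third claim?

#1 (€480): fully absorbed by the deductible. Patient pays €480; OOP now €480. Plan pays €480 − €480 = €0.
#2 (€3696): deductible takes €820, €2876 remains; patient's 30% is €862.80. Cost to patient: €1682.80. OOP to date €2162.80. Plan pays €3696 − €1682.80 = €2013.20.
#3 (€2108): deductible met; 30% of €2108 = €632.40. Cost to patient: €632.40. OOP to date €2795.20. Insurer: €2108 − €632.40 = €1475.60.

€1475.60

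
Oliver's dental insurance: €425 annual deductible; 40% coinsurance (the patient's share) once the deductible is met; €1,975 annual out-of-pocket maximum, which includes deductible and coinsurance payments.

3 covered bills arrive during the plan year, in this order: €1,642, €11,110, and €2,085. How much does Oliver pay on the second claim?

€1,063.20

Claim 1 (€1,642): deductible takes €425, €1,217 remains; patient's 40% is €486.80. Cost to patient: €911.80. OOP to date €911.80.
Claim 2 (€11,110): 40% coinsurance on €11,110 = €4,444. Adding that to €911.80 gives €5,355.80, past the €1,975 cap; patient pays only €1,975 − €911.80 = €1,063.20.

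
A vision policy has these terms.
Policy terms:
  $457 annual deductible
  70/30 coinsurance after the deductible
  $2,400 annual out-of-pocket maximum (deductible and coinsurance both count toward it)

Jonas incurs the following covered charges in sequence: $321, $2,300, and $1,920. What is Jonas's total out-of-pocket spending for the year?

Claim 1 ($321): all of it applies to the deductible. Member owes $321 (running OOP $321).
Claim 2 ($2,300): $136 finishes the deductible; $2,164 goes to coinsurance; 30% of $2,164 = $649.20. Member pays $785.20; OOP now $1,106.20.
Claim 3 ($1,920): 30% coinsurance on $1,920 = $576. Cost to member: $576. OOP to date $1,682.20.
Total paid by the member: $321 + $785.20 + $576 = $1,682.20.

$1,682.20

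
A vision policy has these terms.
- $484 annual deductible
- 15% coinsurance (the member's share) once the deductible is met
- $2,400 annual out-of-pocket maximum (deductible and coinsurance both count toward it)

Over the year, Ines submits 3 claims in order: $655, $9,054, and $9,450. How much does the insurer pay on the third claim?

#1 ($655): deductible takes $484, $171 remains; 15% of $171 = $25.65. Member owes $509.65 (running OOP $509.65). Insurer: $655 − $509.65 = $145.35.
#2 ($9,054): deductible already satisfied, so member's share is 15% × $9,054 = $1,358.10. Member owes $1,358.10 (running OOP $1,867.75). Insurer: $9,054 − $1,358.10 = $7,695.90.
#3 ($9,450): 15% coinsurance on $9,450 = $1,417.50. That would push OOP to $3,285.25, over the $2,400 cap, so member pays $2,400 − $1,867.75 = $532.25. Insurer: $9,450 − $532.25 = $8,917.75.

$8,917.75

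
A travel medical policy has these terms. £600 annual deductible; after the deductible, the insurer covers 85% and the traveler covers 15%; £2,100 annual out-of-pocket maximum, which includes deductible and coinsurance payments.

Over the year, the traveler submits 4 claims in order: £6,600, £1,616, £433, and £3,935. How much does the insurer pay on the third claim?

£368.05

Claim 1 (£6,600): £600 to deductible, leaving £6,000; 15% of £6,000 = £900. Cost to traveler: £1,500. OOP to date £1,500. Insurer: £6,600 − £1,500 = £5,100.
Claim 2 (£1,616): deductible met; 15% of £1,616 = £242.40. Traveler pays £242.40; OOP now £1,742.40. Plan pays £1,616 − £242.40 = £1,373.60.
Claim 3 (£433): 15% coinsurance on £433 = £64.95. Traveler owes £64.95 (running OOP £1,807.35). Plan pays £433 − £64.95 = £368.05.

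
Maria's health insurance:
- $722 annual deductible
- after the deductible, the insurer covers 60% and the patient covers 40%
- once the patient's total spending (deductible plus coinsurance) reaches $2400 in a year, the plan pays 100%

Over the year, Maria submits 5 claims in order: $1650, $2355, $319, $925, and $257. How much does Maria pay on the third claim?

$127.60

Claim 1 — $1650: $722 finishes the deductible; $928 goes to coinsurance; patient's 40% is $371.20. Cost to patient: $1093.20. OOP to date $1093.20.
Claim 2 — $2355: deductible already satisfied, so patient's share is 40% × $2355 = $942. Patient owes $942 (running OOP $2035.20).
Claim 3 — $319: deductible already satisfied, so patient's share is 40% × $319 = $127.60. Patient pays $127.60; OOP now $2162.80.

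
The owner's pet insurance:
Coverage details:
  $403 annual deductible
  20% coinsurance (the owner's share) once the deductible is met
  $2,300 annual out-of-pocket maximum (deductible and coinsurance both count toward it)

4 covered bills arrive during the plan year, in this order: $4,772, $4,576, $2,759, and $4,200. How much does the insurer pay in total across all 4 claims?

$14,007

Claim 1 ($4,772): $403 to deductible, leaving $4,369; owner's 20% is $873.80. Owner owes $1,276.80 (running OOP $1,276.80). Insurer: $4,772 − $1,276.80 = $3,495.20.
Claim 2 ($4,576): 20% coinsurance on $4,576 = $915.20. Owner owes $915.20 (running OOP $2,192). Insurer: $4,576 − $915.20 = $3,660.80.
Claim 3 ($2,759): deductible met; 20% of $2,759 = $551.80. OOP would hit $2,743.80 > $2,300, so the cap limits the owner to $2,300 − $2,192 = $108. Insurer: $2,759 − $108 = $2,651.
Claim 4 ($4,200): deductible met; 20% of $4,200 = $840. That would push OOP to $3,140, over the $2,300 cap, so owner pays $2,300 − $2,300 = $0. Plan pays $4,200 − $0 = $4,200.
Insurer total: $3,495.20 + $3,660.80 + $2,651 + $4,200 = $14,007.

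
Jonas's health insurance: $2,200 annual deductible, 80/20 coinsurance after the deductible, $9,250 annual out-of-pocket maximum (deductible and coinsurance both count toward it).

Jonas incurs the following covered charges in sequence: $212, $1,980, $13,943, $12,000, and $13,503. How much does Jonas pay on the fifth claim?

$1,863

#1 ($212): fully absorbed by the deductible. Patient owes $212 (running OOP $212).
#2 ($1,980): entire amount goes to the deductible. Patient pays $1,980; OOP now $2,192.
#3 ($13,943): deductible takes $8, $13,935 remains; coinsurance $13,935 × 20% = $2,787. Patient owes $2,795 (running OOP $4,987).
#4 ($12,000): 20% coinsurance on $12,000 = $2,400. Cost to patient: $2,400. OOP to date $7,387.
#5 ($13,503): deductible already satisfied, so patient's share is 20% × $13,503 = $2,700.60. OOP would hit $10,087.60 > $9,250, so the cap limits the patient to $9,250 − $7,387 = $1,863.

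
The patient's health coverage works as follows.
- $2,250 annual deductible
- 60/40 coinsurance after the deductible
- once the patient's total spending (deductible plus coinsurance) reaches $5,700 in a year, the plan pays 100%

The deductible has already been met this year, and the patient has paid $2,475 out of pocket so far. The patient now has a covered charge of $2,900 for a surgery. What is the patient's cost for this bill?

With the deductible met, the entire $2,900 is subject to coinsurance.
Patient's 40% share of $2,900 is $1,160.
Year-to-date out-of-pocket becomes $2,475 + $1,160 = $3,635, still under the $5,700 maximum, so no cap applies.

$1,160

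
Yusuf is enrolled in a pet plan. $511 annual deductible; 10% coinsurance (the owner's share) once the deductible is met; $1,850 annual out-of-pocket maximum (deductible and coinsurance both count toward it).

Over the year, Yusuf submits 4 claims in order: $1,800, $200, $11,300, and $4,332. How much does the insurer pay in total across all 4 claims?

#1 ($1,800): $511 finishes the deductible; $1,289 goes to coinsurance; 10% of $1,289 = $128.90. Owner owes $639.90 (running OOP $639.90). Plan pays $1,800 − $639.90 = $1,160.10.
#2 ($200): deductible already satisfied, so owner's share is 10% × $200 = $20. Cost to owner: $20. OOP to date $659.90. Plan pays $200 − $20 = $180.
#3 ($11,300): deductible already satisfied, so owner's share is 10% × $11,300 = $1,130. Cost to owner: $1,130. OOP to date $1,789.90. Insurer: $11,300 − $1,130 = $10,170.
#4 ($4,332): deductible already satisfied, so owner's share is 10% × $4,332 = $433.20. OOP would hit $2,223.10 > $1,850, so the cap limits the owner to $1,850 − $1,789.90 = $60.10. Insurer: $4,332 − $60.10 = $4,271.90.
Insurer total: $1,160.10 + $180 + $10,170 + $4,271.90 = $15,782.

$15,782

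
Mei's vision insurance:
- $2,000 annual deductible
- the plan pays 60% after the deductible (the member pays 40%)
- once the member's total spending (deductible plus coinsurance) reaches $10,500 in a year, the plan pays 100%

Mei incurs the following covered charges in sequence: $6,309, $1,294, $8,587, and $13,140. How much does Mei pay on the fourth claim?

#1 ($6,309): $2,000 finishes the deductible; $4,309 goes to coinsurance; 40% of $4,309 = $1,723.60. Member owes $3,723.60 (running OOP $3,723.60).
#2 ($1,294): 40% coinsurance on $1,294 = $517.60. Cost to member: $517.60. OOP to date $4,241.20.
#3 ($8,587): 40% coinsurance on $8,587 = $3,434.80. Member pays $3,434.80; OOP now $7,676.
#4 ($13,140): deductible met; 40% of $13,140 = $5,256. Adding that to $7,676 gives $12,932, past the $10,500 cap; member pays only $10,500 − $7,676 = $2,824.

$2,824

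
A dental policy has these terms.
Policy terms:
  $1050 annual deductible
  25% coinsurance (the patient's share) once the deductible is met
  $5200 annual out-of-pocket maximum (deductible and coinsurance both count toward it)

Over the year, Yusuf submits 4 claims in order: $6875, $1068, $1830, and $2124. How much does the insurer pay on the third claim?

$1372.50

#1 ($6875): deductible takes $1050, $5825 remains; patient's 25% is $1456.25. Patient pays $2506.25; OOP now $2506.25. Insurer: $6875 − $2506.25 = $4368.75.
#2 ($1068): deductible already satisfied, so patient's share is 25% × $1068 = $267. Patient pays $267; OOP now $2773.25. Insurer: $1068 − $267 = $801.
#3 ($1830): deductible already satisfied, so patient's share is 25% × $1830 = $457.50. Patient pays $457.50; OOP now $3230.75. Insurer: $1830 − $457.50 = $1372.50.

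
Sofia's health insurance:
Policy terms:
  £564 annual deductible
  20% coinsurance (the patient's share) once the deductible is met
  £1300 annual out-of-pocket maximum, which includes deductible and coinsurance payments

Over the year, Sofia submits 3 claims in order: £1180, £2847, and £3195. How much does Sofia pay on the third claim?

£43.40

Claim 1 — £1180: £564 finishes the deductible; £616 goes to coinsurance; patient's 20% is £123.20. Patient owes £687.20 (running OOP £687.20).
Claim 2 — £2847: 20% coinsurance on £2847 = £569.40. Patient owes £569.40 (running OOP £1256.60).
Claim 3 — £3195: deductible met; 20% of £3195 = £639. Adding that to £1256.60 gives £1895.60, past the £1300 cap; patient pays only £1300 − £1256.60 = £43.40.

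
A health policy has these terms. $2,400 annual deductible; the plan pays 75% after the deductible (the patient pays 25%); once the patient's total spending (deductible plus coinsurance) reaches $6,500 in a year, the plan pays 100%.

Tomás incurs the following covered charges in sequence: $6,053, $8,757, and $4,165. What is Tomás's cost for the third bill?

$997.50

Claim 1 ($6,053): $2,400 finishes the deductible; $3,653 goes to coinsurance; coinsurance $3,653 × 25% = $913.25. Cost to patient: $3,313.25. OOP to date $3,313.25.
Claim 2 ($8,757): 25% coinsurance on $8,757 = $2,189.25. Patient owes $2,189.25 (running OOP $5,502.50).
Claim 3 ($4,165): deductible met; 25% of $4,165 = $1,041.25. That would push OOP to $6,543.75, over the $6,500 cap, so patient pays $6,500 − $5,502.50 = $997.50.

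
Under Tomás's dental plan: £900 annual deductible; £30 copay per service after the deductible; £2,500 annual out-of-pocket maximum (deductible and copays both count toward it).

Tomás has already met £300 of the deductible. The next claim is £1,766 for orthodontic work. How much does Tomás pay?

£630

Deductible still to meet: £900 − £300 = £600.
That leaves £1,766 − £600 = £1,166 for the copay.
Copay on this service: £30.
So the patient owes £600 + £30 = £630 before any cap.
Cumulative spending £300 + £630 = £930 stays under the £2,500 maximum.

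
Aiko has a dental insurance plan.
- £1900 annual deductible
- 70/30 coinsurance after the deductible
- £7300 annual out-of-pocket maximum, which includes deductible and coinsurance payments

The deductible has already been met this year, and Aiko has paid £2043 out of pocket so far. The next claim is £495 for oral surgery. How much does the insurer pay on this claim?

The deductible is already satisfied, so the full bill goes to coinsurance.
Patient's 30% share of £495 is £148.50.
Total out-of-pocket so far would be £2043 + £148.50 = £2191.50, below the £7300 cap — no reduction.
The plan picks up £495 − £148.50 = £346.50.

£346.50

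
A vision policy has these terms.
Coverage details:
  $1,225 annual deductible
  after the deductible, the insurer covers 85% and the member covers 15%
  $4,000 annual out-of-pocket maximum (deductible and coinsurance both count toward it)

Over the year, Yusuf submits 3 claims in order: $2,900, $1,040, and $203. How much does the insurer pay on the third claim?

Claim 1 — $2,900: $1,225 to deductible, leaving $1,675; coinsurance $1,675 × 15% = $251.25. Member owes $1,476.25 (running OOP $1,476.25). Plan pays $2,900 − $1,476.25 = $1,423.75.
Claim 2 — $1,040: deductible met; 15% of $1,040 = $156. Cost to member: $156. OOP to date $1,632.25. Plan pays $1,040 − $156 = $884.
Claim 3 — $203: deductible already satisfied, so member's share is 15% × $203 = $30.45. Member owes $30.45 (running OOP $1,662.70). Insurer: $203 − $30.45 = $172.55.

$172.55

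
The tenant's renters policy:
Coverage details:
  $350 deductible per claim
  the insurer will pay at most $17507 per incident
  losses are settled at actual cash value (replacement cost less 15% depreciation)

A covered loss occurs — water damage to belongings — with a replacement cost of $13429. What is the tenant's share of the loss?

Depreciate 15%: the covered value is $13429 × 0.85 = $11414.65.
After the deductible, $11414.65 − $350 = $11064.65 remains.
$11064.65 ≤ $17507, so the limit doesn't bind; insurer pays $11064.65.
The tenant bears the rest of the original loss: $13429 − $11064.65 = $2364.35.

$2364.35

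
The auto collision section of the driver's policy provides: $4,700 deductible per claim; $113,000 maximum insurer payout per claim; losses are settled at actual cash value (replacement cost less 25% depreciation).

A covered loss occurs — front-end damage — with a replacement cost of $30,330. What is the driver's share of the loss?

$12,282.50

Actual cash value after 25% depreciation: $30,330 × 75% = $22,747.50.
After the deductible, $22,747.50 − $4,700 = $18,047.50 remains.
$18,047.50 ≤ $113,000, so the limit doesn't bind; insurer pays $18,047.50.
The driver bears the rest of the original loss: $30,330 − $18,047.50 = $12,282.50.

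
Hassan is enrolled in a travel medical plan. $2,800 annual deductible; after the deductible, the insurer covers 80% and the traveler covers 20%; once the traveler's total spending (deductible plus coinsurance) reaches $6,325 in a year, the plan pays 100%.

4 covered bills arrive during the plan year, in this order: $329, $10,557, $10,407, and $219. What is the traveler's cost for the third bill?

Claim 1 — $329: all of it applies to the deductible. Traveler owes $329 (running OOP $329).
Claim 2 — $10,557: deductible takes $2,471, $8,086 remains; 20% of $8,086 = $1,617.20. Cost to traveler: $4,088.20. OOP to date $4,417.20.
Claim 3 — $10,407: deductible met; 20% of $10,407 = $2,081.40. OOP would hit $6,498.60 > $6,325, so the cap limits the traveler to $6,325 − $4,417.20 = $1,907.80.

$1,907.80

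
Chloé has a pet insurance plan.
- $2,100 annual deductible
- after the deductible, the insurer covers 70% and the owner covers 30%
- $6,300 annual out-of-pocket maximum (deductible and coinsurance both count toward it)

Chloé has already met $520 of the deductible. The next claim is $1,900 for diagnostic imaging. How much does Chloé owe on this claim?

$1,676

Deductible still to meet: $2,100 − $520 = $1,580.
After the $1,580 deductible portion, $1,900 − $1,580 = $320 is subject to coinsurance.
Coinsurance: $320 × 30% = $96.
Owner responsibility before any cap: $1,580 + $96 = $1,676.
Total out-of-pocket so far would be $520 + $1,676 = $2,196, below the $6,300 cap — no reduction.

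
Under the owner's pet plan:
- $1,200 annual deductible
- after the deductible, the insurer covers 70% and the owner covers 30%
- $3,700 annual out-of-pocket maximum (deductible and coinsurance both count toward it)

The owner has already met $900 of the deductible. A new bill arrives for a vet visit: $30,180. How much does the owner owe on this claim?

$900 of the $1,200 deductible is already met, leaving $300.
That leaves $30,180 − $300 = $29,880 for coinsurance.
Coinsurance: $29,880 × 30% = $8,964.
So the owner owes $300 + $8,964 = $9,264 before any cap.
Year-to-date out-of-pocket would reach $900 + $9,264 = $10,164, above the $3,700 maximum, so the owner pays only $3,700 − $900 = $2,800.

$2,800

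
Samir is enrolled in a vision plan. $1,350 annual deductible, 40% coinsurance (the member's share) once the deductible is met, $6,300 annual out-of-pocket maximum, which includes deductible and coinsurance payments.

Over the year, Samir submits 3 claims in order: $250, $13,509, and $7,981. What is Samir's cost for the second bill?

$6,050

Bill 1, $250: entire amount goes to the deductible. Member pays $250; OOP now $250.
Bill 2, $13,509: $1,100 finishes the deductible; $12,409 goes to coinsurance; coinsurance $12,409 × 40% = $4,963.60. Deductible plus coinsurance: $1,100 + $4,963.60 = $6,063.60. Adding that to $250 gives $6,313.60, past the $6,300 cap; member pays only $6,300 − $250 = $6,050.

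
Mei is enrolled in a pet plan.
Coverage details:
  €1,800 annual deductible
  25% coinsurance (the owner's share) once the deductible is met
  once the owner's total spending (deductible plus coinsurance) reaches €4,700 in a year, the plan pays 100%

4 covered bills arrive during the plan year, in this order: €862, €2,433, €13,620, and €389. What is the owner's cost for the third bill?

€2,526.25

Claim 1 (€862): entire amount goes to the deductible. Owner owes €862 (running OOP €862).
Claim 2 (€2,433): €938 to deductible, leaving €1,495; owner's 25% is €373.75. Owner pays €1,311.75; OOP now €2,173.75.
Claim 3 (€13,620): deductible met; 25% of €13,620 = €3,405. That would push OOP to €5,578.75, over the €4,700 cap, so owner pays €4,700 − €2,173.75 = €2,526.25.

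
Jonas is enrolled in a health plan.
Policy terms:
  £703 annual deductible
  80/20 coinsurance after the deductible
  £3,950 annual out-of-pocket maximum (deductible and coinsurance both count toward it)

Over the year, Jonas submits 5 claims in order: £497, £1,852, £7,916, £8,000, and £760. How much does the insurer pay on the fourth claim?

£6,665.40

Claim 1 (£497): entire amount goes to the deductible. Cost to patient: £497. OOP to date £497. Insurer: £497 − £497 = £0.
Claim 2 (£1,852): £206 finishes the deductible; £1,646 goes to coinsurance; coinsurance £1,646 × 20% = £329.20. Patient owes £535.20 (running OOP £1,032.20). Insurer: £1,852 − £535.20 = £1,316.80.
Claim 3 (£7,916): deductible met; 20% of £7,916 = £1,583.20. Cost to patient: £1,583.20. OOP to date £2,615.40. Insurer: £7,916 − £1,583.20 = £6,332.80.
Claim 4 (£8,000): deductible already satisfied, so patient's share is 20% × £8,000 = £1,600. Adding that to £2,615.40 gives £4,215.40, past the £3,950 cap; patient pays only £3,950 − £2,615.40 = £1,334.60. Plan pays £8,000 − £1,334.60 = £6,665.40.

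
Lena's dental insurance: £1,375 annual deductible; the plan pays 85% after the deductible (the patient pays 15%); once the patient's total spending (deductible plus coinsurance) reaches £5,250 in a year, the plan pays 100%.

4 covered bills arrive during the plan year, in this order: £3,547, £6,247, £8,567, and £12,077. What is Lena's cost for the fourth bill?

£1,327.10

#1 (£3,547): deductible takes £1,375, £2,172 remains; patient's 15% is £325.80. Cost to patient: £1,700.80. OOP to date £1,700.80.
#2 (£6,247): deductible met; 15% of £6,247 = £937.05. Patient pays £937.05; OOP now £2,637.85.
#3 (£8,567): 15% coinsurance on £8,567 = £1,285.05. Patient owes £1,285.05 (running OOP £3,922.90).
#4 (£12,077): 15% coinsurance on £12,077 = £1,811.55. Adding that to £3,922.90 gives £5,734.45, past the £5,250 cap; patient pays only £5,250 − £3,922.90 = £1,327.10.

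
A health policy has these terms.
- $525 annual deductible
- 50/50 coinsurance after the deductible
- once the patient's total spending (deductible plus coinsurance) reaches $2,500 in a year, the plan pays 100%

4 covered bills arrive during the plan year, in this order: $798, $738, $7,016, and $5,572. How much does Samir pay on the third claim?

Claim 1 ($798): $525 to deductible, leaving $273; 50% of $273 = $136.50. Cost to patient: $661.50. OOP to date $661.50.
Claim 2 ($738): 50% coinsurance on $738 = $369. Patient owes $369 (running OOP $1,030.50).
Claim 3 ($7,016): deductible met; 50% of $7,016 = $3,508. Adding that to $1,030.50 gives $4,538.50, past the $2,500 cap; patient pays only $2,500 − $1,030.50 = $1,469.50.

$1,469.50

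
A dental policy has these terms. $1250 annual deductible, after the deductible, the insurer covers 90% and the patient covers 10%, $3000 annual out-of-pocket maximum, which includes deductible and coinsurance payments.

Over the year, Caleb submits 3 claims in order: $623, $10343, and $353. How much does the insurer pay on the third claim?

$317.70

Claim 1 — $623: entire amount goes to the deductible. Cost to patient: $623. OOP to date $623. Insurer: $623 − $623 = $0.
Claim 2 — $10343: deductible takes $627, $9716 remains; coinsurance $9716 × 10% = $971.60. Patient owes $1598.60 (running OOP $2221.60). Plan pays $10343 − $1598.60 = $8744.40.
Claim 3 — $353: deductible already satisfied, so patient's share is 10% × $353 = $35.30. Patient pays $35.30; OOP now $2256.90. Insurer: $353 − $35.30 = $317.70.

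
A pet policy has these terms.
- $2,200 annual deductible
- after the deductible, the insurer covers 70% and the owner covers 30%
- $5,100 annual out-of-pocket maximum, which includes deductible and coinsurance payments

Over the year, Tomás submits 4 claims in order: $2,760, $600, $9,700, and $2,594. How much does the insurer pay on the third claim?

Bill 1, $2,760: deductible takes $2,200, $560 remains; coinsurance $560 × 30% = $168. Owner owes $2,368 (running OOP $2,368). Plan pays $2,760 − $2,368 = $392.
Bill 2, $600: deductible met; 30% of $600 = $180. Owner pays $180; OOP now $2,548. Plan pays $600 − $180 = $420.
Bill 3, $9,700: 30% coinsurance on $9,700 = $2,910. Adding that to $2,548 gives $5,458, past the $5,100 cap; owner pays only $5,100 − $2,548 = $2,552. Insurer: $9,700 − $2,552 = $7,148.

$7,148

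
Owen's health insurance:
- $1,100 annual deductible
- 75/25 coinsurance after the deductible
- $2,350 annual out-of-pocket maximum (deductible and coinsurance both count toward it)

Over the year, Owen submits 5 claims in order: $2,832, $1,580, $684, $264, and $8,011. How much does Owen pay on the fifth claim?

$185

Claim 1 — $2,832: $1,100 to deductible, leaving $1,732; patient's 25% is $433. Patient pays $1,533; OOP now $1,533.
Claim 2 — $1,580: deductible met; 25% of $1,580 = $395. Patient pays $395; OOP now $1,928.
Claim 3 — $684: deductible already satisfied, so patient's share is 25% × $684 = $171. Patient pays $171; OOP now $2,099.
Claim 4 — $264: deductible met; 25% of $264 = $66. Patient pays $66; OOP now $2,165.
Claim 5 — $8,011: deductible met; 25% of $8,011 = $2,002.75. Adding that to $2,165 gives $4,167.75, past the $2,350 cap; patient pays only $2,350 − $2,165 = $185.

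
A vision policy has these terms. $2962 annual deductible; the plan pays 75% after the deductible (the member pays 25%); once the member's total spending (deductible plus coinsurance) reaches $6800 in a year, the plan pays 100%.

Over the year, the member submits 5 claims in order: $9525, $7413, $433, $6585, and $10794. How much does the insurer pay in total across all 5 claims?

$27950

#1 ($9525): deductible takes $2962, $6563 remains; coinsurance $6563 × 25% = $1640.75. Member owes $4602.75 (running OOP $4602.75). Plan pays $9525 − $4602.75 = $4922.25.
#2 ($7413): deductible already satisfied, so member's share is 25% × $7413 = $1853.25. Cost to member: $1853.25. OOP to date $6456. Plan pays $7413 − $1853.25 = $5559.75.
#3 ($433): deductible already satisfied, so member's share is 25% × $433 = $108.25. Member pays $108.25; OOP now $6564.25. Plan pays $433 − $108.25 = $324.75.
#4 ($6585): deductible already satisfied, so member's share is 25% × $6585 = $1646.25. Adding that to $6564.25 gives $8210.50, past the $6800 cap; member pays only $6800 − $6564.25 = $235.75. Insurer: $6585 − $235.75 = $6349.25.
#5 ($10794): deductible met; 25% of $10794 = $2698.50. OOP would hit $9498.50 > $6800, so the cap limits the member to $6800 − $6800 = $0. Insurer: $10794 − $0 = $10794.
Insurer total = bills − member's total = $34750 − $6800 = $27950.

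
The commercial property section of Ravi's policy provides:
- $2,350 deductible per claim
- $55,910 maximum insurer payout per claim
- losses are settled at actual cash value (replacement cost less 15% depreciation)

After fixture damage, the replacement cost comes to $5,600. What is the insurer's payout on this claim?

$2,410

Actual cash value after 15% depreciation: $5,600 × 85% = $4,760.
After the deductible, $4,760 − $2,350 = $2,410 remains.
That's under the $55,910 cap, so the insurer reimburses the full $2,410.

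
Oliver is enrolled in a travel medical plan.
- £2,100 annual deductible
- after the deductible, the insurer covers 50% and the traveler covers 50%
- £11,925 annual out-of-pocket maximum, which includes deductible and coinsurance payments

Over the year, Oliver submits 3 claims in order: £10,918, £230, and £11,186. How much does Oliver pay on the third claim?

£5,301

Claim 1 — £10,918: deductible takes £2,100, £8,818 remains; coinsurance £8,818 × 50% = £4,409. Cost to traveler: £6,509. OOP to date £6,509.
Claim 2 — £230: deductible met; 50% of £230 = £115. Traveler owes £115 (running OOP £6,624).
Claim 3 — £11,186: deductible met; 50% of £11,186 = £5,593. That would push OOP to £12,217, over the £11,925 cap, so traveler pays £11,925 − £6,624 = £5,301.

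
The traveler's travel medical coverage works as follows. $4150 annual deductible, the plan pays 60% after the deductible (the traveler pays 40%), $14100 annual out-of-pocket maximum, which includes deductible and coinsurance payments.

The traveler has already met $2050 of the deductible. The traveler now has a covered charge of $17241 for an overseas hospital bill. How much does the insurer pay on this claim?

$9084.60

Deductible still to meet: $4150 − $2050 = $2100.
The remaining $15141 (= $17241 − $2100) moves to coinsurance.
40% of $15141 = $6056.40 falls to the traveler.
That puts the traveler's cost at $2100 + $6056.40 = $8156.40 before any cap.
Cumulative spending $2050 + $8156.40 = $10206.40 stays under the $14100 maximum.
The insurer covers the remainder: $17241 − $8156.40 = $9084.60.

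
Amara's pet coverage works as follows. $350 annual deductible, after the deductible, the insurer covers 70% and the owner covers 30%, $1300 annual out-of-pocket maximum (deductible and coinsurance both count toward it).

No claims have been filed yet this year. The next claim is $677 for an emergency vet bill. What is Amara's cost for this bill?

$448.10

The full $350 deductible is still open; $350 of this bill applies to it.
After the $350 deductible portion, $677 − $350 = $327 is subject to coinsurance.
30% of $327 = $98.10 falls to the owner.
That puts the owner's cost at $350 + $98.10 = $448.10 before any cap.
Year-to-date out-of-pocket becomes $0 + $448.10 = $448.10, still under the $1300 maximum, so no cap applies.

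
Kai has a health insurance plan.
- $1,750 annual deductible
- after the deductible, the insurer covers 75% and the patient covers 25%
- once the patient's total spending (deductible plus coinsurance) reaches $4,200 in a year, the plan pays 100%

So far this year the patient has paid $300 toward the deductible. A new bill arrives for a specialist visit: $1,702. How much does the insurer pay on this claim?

$189

Deductible still to meet: $1,750 − $300 = $1,450.
After the $1,450 deductible portion, $1,702 − $1,450 = $252 is subject to coinsurance.
25% of $252 = $63 falls to the patient.
So the patient owes $1,450 + $63 = $1,513 before any cap.
Year-to-date out-of-pocket becomes $300 + $1,513 = $1,813, still under the $4,200 maximum, so no cap applies.
Insurer pays the balance: $1,702 − $1,513 = $189.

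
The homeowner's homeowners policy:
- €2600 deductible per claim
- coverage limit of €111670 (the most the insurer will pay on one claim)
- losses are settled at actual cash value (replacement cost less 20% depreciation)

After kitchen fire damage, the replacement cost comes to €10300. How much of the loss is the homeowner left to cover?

Actual cash value after 20% depreciation: €10300 × 80% = €8240.
Less the €2600 deductible: €8240 − €2600 = €5640.
€5640 ≤ €111670, so the limit doesn't bind; insurer pays €5640.
The homeowner bears the rest of the original loss: €10300 − €5640 = €4660.

€4660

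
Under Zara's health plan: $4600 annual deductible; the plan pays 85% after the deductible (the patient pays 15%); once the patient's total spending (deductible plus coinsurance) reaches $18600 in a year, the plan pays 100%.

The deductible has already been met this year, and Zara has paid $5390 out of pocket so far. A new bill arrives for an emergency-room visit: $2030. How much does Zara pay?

With the deductible met, the entire $2030 is subject to coinsurance.
Coinsurance: $2030 × 15% = $304.50.
Year-to-date out-of-pocket becomes $5390 + $304.50 = $5694.50, still under the $18600 maximum, so no cap applies.

$304.50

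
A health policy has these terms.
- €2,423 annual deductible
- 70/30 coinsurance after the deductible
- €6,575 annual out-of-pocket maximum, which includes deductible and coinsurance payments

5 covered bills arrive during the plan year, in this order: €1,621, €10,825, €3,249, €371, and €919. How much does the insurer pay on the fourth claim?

€259.70

Claim 1 — €1,621: all of it applies to the deductible. Patient pays €1,621; OOP now €1,621. Insurer: €1,621 − €1,621 = €0.
Claim 2 — €10,825: €802 finishes the deductible; €10,023 goes to coinsurance; coinsurance €10,023 × 30% = €3,006.90. Cost to patient: €3,808.90. OOP to date €5,429.90. Insurer: €10,825 − €3,808.90 = €7,016.10.
Claim 3 — €3,249: 30% coinsurance on €3,249 = €974.70. Patient pays €974.70; OOP now €6,404.60. Plan pays €3,249 − €974.70 = €2,274.30.
Claim 4 — €371: deductible met; 30% of €371 = €111.30. Cost to patient: €111.30. OOP to date €6,515.90. Plan pays €371 − €111.30 = €259.70.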